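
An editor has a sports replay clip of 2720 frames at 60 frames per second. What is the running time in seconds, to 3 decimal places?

Running time = 2720 × 1/60 = 136/3 s ≈ 45.333 s.

45.333 seconds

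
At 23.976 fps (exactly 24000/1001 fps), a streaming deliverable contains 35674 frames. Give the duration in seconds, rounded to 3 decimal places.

1487.903 seconds

Running time = 35674 × 1001/24000 = 17854837/12000 s ≈ 1487.903 s.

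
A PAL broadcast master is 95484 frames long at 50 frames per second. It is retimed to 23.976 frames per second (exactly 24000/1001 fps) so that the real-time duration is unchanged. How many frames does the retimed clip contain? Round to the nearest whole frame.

45787 frames

Frames at target rate = 95484 × (24000/1001) / (50) = 45832320/1001 ≈ 45786.533.
Nearest whole frame: 45787.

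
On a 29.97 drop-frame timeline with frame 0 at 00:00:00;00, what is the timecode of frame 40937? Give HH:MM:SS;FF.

00:22:45;27

Each 10-minute DF block holds 10 × 60 × 30 − 9 × 2 = 17982 frames. 40937 ÷ 17982 → 2 full blocks, remainder 4973.
Within the partial block the first minute is 1800 frames and each further minute 1798, so 2 further minute boundaries passed. Total skipped labels = 18 × 2 + 2 × 2 = 40.
Non-drop label index = 40937 + 40 = 40977; at 30 labels/s that is 00:22:45:27, i.e. DF 00:22:45;27.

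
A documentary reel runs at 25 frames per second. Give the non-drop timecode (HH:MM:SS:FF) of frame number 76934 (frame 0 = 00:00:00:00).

00:51:17:09

76934 ÷ 25 = 3077 full seconds, remainder 9 frames.
3077 s = 0 h 51 min 17 s.
Timecode: 00:51:17:09.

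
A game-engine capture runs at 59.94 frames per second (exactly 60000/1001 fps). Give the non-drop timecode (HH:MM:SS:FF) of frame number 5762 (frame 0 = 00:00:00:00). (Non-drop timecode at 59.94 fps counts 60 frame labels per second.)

00:01:36:02

5762 ÷ 60 = 96 full seconds, remainder 2 frames.
96 s = 0 h 1 min 36 s.
Timecode: 00:01:36:02.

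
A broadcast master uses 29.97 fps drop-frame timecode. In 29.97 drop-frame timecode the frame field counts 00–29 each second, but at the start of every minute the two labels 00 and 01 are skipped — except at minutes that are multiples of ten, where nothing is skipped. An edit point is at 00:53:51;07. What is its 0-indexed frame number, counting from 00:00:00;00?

96841

Complete 10-minute blocks: 5, each 17982 frames → 89910.
Remaining 3 whole minutes in the current block: 1800 + 2 × 1798 = 5396 frames.
Within the current minute: 51 × 30 + 7 − 2 = 1535 (labels ;00/;01 skipped at this minute). Total = 89910 + 5396 + 1535 = 96841.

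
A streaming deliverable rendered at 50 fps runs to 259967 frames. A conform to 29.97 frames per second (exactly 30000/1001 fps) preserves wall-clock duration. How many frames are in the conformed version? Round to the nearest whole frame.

Frames at target rate = 259967 × (30000/1001) / (50) = 155980200/1001 ≈ 155824.376.
Nearest whole frame: 155824.

155824 frames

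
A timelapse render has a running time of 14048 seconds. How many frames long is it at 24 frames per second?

337152 frames

Frames = 14048 × 24 = 337152.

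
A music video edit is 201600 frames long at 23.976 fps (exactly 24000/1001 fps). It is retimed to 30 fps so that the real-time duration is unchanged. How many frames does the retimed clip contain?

252252 frames

Target frames = source frames × (target rate / source rate) = 201600 × (30)/(24000/1001) = 201600 × 1001/800 = 252252.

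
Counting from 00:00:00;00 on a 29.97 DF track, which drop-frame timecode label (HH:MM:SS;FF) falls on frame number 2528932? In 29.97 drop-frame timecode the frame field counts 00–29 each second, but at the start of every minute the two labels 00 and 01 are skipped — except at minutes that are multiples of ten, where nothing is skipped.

Ten DF minutes hold 17982 frames, so frame 2528932 lies in block 140 (frames 2517480–2535461) with 11452 frames into that block.
The block's first minute is 1800 frames and the rest 1798 each; 11452 frames reaches minute 6, so 140 × 18 + 6 × 2 = 2532 labels have been skipped so far.
Adding those back, label number 2528932 + 2532 = 2531464 at 30 labels/s is 84382 s + 4 f = 23 h 26 min 22 s frame 4, i.e. 23:26:22;04.

23:26:22;04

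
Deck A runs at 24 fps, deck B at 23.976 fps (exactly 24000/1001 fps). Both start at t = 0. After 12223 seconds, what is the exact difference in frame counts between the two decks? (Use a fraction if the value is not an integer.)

A emits 24 × 12223 = 293352 frames; B emits 24000/1001 × 12223 = 293352000/1001.
Difference = 293352/1001 frames (≈ 293.0589); B is behind A.

293352/1001 frames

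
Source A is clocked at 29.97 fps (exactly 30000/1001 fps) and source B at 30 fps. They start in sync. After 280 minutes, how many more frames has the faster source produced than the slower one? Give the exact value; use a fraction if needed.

72000/143 frames

280 min = 16800 s.
A emits 30000/1001 × 16800 = 72000000/143 frames; B emits 30 × 16800 = 504000.
Difference = 72000/143 frames (≈ 503.4965); B is ahead of A.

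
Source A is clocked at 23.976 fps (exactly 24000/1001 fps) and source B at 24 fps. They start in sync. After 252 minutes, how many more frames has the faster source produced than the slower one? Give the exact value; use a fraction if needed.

51840/143 frames

252 min = 15120 s.
A emits 24000/1001 × 15120 = 51840000/143 frames; B emits 24 × 15120 = 362880.
Difference = 51840/143 frames (≈ 362.5175); B is ahead of A.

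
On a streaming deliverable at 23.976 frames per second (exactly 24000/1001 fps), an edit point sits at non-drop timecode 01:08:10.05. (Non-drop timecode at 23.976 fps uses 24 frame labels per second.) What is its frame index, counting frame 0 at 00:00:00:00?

98165

Total seconds to the label: (1 × 3600 + 8 × 60 + 10) = 4090.
Frame index = 4090 × 24 + 5 = 98165.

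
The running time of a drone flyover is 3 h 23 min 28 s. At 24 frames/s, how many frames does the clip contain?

3 h 23 min 28 s = 12208 s.
Frames = 12208 × 24 = 292992.

292992 frames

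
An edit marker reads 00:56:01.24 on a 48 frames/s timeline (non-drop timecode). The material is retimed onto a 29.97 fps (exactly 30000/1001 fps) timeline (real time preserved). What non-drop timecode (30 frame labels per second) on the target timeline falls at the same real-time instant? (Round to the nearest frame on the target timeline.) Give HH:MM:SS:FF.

Source frame index: (0×3600 + 56×60 + 1) × 48 + 24 = 161352.
Real time: 161352 / (48) = 6723/2 s.
Target frame: (6723/2) × (30000/1001) = 100845000/1001 ≈ 100744.256 → 100744.
At 30 labels/s: frame 100744 → 00:55:58:04.

00:55:58:04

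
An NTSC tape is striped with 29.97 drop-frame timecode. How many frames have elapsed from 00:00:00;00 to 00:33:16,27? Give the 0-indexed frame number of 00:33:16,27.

59847

As if non-drop at 30 labels/s: (0 × 3600 + 33 × 60 + 16) × 30 + 27 = 59907.
Minute boundaries passed: 33; those not divisible by 10: 33 − 3 = 30; dropped labels = 2 × 30 = 60.
Actual frame index = 59907 − 60 = 59847.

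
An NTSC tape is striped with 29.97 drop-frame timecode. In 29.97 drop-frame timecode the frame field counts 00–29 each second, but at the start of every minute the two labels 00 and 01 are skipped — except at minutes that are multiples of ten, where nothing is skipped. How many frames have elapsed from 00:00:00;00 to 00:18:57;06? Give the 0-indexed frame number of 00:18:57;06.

As if non-drop at 30 labels/s: (0 × 3600 + 18 × 60 + 57) × 30 + 6 = 34116.
Minute boundaries passed: 18; those not divisible by 10: 18 − 1 = 17; dropped labels = 2 × 17 = 34.
Actual frame index = 34116 − 34 = 34082.

34082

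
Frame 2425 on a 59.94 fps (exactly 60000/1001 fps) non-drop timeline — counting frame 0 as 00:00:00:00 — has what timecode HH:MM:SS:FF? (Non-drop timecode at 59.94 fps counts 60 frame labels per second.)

00:00:40:25

2425 ÷ 60 = 40 full seconds, remainder 25 frames.
40 s = 0 h 0 min 40 s.
Timecode: 00:00:40:25.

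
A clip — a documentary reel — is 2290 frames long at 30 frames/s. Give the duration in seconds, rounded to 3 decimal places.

76.333 seconds

Running time = 2290 × 1/30 = 229/3 s ≈ 76.333 s.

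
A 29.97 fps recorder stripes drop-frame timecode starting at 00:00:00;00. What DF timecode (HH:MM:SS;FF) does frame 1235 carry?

Each 10-minute DF block holds 10 × 60 × 30 − 9 × 2 = 17982 frames. 1235 ÷ 17982 → 0 full blocks, remainder 1235.
Within the partial block the first minute is 1800 frames and each further minute 1798, so 0 further minute boundaries passed. Total skipped labels = 18 × 0 + 2 × 0 = 0.
Non-drop label index = 1235 + 0 = 1235; at 30 labels/s that is 00:00:41:05, i.e. DF 00:00:41;05.

00:00:41;05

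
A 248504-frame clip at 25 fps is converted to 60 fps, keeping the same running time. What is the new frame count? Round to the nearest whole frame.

Frames at target rate = 248504 × (60) / (25) = 2982048/5 ≈ 596409.600.
Nearest whole frame: 596410.

596410 frames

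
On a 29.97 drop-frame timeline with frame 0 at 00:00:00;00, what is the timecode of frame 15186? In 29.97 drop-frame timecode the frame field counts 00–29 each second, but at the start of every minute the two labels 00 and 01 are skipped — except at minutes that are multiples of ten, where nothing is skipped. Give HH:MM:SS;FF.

00:08:26;22

Each 10-minute DF block holds 10 × 60 × 30 − 9 × 2 = 17982 frames. 15186 ÷ 17982 → 0 full blocks, remainder 15186.
Within the partial block the first minute is 1800 frames and each further minute 1798, so 8 further minute boundaries passed. Total skipped labels = 18 × 0 + 2 × 8 = 16.
Non-drop label index = 15186 + 16 = 15202; at 30 labels/s that is 00:08:26:22, i.e. DF 00:08:26;22.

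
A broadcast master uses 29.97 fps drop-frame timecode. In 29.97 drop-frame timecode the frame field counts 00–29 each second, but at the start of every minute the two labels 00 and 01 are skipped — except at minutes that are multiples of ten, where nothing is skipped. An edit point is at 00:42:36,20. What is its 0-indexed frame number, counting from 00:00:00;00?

76624

As if non-drop at 30 labels/s: (0 × 3600 + 42 × 60 + 36) × 30 + 20 = 76700.
Minute boundaries passed: 42; those not divisible by 10: 42 − 4 = 38; dropped labels = 2 × 38 = 76.
Actual frame index = 76700 − 76 = 76624.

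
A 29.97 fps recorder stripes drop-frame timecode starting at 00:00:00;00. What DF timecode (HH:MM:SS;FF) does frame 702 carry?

Ten DF minutes hold 17982 frames, so frame 702 lies in block 0 (frames 0–17981) with 702 frames into that block.
The block's first minute is 1800 frames and the rest 1798 each; 702 frames reaches minute 0, so 0 × 18 + 0 × 2 = 0 labels have been skipped so far.
Adding those back, label number 702 + 0 = 702 at 30 labels/s is 23 s + 12 f = 0 h 0 min 23 s frame 12, i.e. 00:00:23;12.

00:00:23;12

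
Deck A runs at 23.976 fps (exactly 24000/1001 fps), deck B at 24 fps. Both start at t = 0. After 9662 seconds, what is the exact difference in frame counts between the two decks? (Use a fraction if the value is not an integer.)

A emits 24000/1001 × 9662 = 231888000/1001 frames; B emits 24 × 9662 = 231888.
Difference = 231888/1001 frames (≈ 231.6563); B is ahead of A.

231888/1001 frames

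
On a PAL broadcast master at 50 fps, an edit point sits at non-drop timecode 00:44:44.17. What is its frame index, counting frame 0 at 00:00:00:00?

Total seconds to the label: (0 × 3600 + 44 × 60 + 44) = 2684.
Frame index = 2684 × 50 + 17 = 134217.

134217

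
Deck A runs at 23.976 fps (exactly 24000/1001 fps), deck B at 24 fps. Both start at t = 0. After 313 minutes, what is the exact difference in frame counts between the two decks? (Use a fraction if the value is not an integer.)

450720/1001 frames

313 min = 18780 s.
A emits 24000/1001 × 18780 = 450720000/1001 frames; B emits 24 × 18780 = 450720.
Difference = 450720/1001 frames (≈ 450.2697); B is ahead of A.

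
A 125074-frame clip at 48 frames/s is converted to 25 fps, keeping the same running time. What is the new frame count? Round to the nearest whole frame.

65143 frames

Frames at target rate = 125074 × (25) / (48) = 1563425/24 ≈ 65142.708.
Nearest whole frame: 65143.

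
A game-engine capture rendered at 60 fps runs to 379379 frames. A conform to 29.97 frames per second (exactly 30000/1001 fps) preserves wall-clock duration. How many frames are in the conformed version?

189500 frames

Target frames = source frames × (target rate / source rate) = 379379 × (30000/1001)/(60) = 379379 × 500/1001 = 189500.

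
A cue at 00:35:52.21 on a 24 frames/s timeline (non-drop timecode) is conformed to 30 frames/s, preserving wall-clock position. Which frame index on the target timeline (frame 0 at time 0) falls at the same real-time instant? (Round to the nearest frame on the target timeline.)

Source frame index: (0×3600 + 35×60 + 52) × 24 + 21 = 51669.
Real time: 51669 / (24) = 17223/8 s.
Target frame: (17223/8) × (30) = 258345/4 ≈ 64586.250 → 64586.

frame 64586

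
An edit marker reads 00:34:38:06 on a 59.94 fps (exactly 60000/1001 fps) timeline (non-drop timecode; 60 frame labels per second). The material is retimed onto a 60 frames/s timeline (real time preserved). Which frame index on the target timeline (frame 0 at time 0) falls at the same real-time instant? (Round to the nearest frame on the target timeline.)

Source frame index: (0×3600 + 34×60 + 38) × 60 + 6 = 124686.
Real time: 124686 / (60000/1001) = 20801781/10000 s.
Target frame: (20801781/10000) × (60) = 62405343/500 ≈ 124810.686 → 124811.

frame 124811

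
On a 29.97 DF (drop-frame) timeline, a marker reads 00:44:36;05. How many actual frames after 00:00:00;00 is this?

As if non-drop at 30 labels/s: (0 × 3600 + 44 × 60 + 36) × 30 + 5 = 80285.
Minute boundaries passed: 44; those not divisible by 10: 44 − 4 = 40; dropped labels = 2 × 40 = 80.
Actual frame index = 80285 − 80 = 80205.

80205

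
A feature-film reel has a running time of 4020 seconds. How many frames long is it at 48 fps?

Frames = 4020 × 48 = 192960.

192960 frames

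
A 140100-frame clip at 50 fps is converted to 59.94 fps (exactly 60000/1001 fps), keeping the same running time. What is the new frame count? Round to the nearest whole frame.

167952 frames

Frames at target rate = 140100 × (60000/1001) / (50) = 168120000/1001 ≈ 167952.048.
Nearest whole frame: 167952.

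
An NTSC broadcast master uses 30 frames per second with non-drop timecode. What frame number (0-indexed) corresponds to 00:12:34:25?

Total seconds to the label: (0 × 3600 + 12 × 60 + 34) = 754.
Frame index = 754 × 30 + 25 = 22645.

22645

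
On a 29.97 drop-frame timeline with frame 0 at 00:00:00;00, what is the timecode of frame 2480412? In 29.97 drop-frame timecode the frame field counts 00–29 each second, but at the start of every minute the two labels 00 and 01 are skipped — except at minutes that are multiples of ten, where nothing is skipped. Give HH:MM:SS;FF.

22:59:23;06

Ten DF minutes hold 17982 frames, so frame 2480412 lies in block 137 (frames 2463534–2481515) with 16878 frames into that block.
The block's first minute is 1800 frames and the rest 1798 each; 16878 frames reaches minute 9, so 137 × 18 + 9 × 2 = 2484 labels have been skipped so far.
Adding those back, label number 2480412 + 2484 = 2482896 at 30 labels/s is 82763 s + 6 f = 22 h 59 min 23 s frame 6, i.e. 22:59:23;06.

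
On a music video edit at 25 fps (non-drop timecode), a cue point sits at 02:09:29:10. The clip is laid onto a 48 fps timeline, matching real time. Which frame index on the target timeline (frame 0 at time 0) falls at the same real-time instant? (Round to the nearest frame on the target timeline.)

frame 372931

Source frame index: (2×3600 + 9×60 + 29) × 25 + 10 = 194235.
Real time: 194235 / (25) = 38847/5 s.
Target frame: (38847/5) × (48) = 1864656/5 ≈ 372931.200 → 372931.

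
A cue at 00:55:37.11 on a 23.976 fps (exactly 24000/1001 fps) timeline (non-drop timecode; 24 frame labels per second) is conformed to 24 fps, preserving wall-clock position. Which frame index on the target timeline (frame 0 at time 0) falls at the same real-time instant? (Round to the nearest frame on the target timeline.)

Source frame index: (0×3600 + 55×60 + 37) × 24 + 11 = 80099.
Real time: 80099 / (24000/1001) = 80179099/24000 s.
Target frame: (80179099/24000) × (24) = 80179099/1000 ≈ 80179.099 → 80179.

frame 80179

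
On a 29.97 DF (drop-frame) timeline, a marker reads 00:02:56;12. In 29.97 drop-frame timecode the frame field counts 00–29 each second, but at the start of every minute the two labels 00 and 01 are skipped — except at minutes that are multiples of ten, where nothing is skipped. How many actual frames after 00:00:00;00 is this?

As if non-drop at 30 labels/s: (0 × 3600 + 2 × 60 + 56) × 30 + 12 = 5292.
Minute boundaries passed: 2; those not divisible by 10: 2 − 0 = 2; dropped labels = 2 × 2 = 4.
Actual frame index = 5292 − 4 = 5288.

5288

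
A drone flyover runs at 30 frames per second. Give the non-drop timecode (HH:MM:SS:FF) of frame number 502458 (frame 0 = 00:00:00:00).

04:39:08:18

502458 ÷ 30 = 16748 full seconds, remainder 18 frames.
16748 s = 4 h 39 min 8 s.
Timecode: 04:39:08:18.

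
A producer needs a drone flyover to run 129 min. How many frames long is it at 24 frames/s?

185760 frames

129 min = 7740 s.
Frames = 7740 × 24 = 185760.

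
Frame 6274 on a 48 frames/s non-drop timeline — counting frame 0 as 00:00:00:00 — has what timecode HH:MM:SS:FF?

6274 ÷ 48 = 130 full seconds, remainder 34 frames.
130 s = 0 h 2 min 10 s.
Timecode: 00:02:10:34.

00:02:10:34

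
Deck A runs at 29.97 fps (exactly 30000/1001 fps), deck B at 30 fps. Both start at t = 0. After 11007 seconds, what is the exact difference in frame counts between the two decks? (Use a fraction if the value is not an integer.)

330210/1001 frames

A emits 30000/1001 × 11007 = 330210000/1001 frames; B emits 30 × 11007 = 330210.
Difference = 330210/1001 frames (≈ 329.8801); B is ahead of A.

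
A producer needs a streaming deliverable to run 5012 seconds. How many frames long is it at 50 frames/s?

Frames = 5012 × 50 = 250600.

250600 frames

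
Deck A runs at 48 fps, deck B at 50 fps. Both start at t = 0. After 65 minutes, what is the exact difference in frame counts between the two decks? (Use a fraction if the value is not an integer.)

65 min = 3900 s.
A emits 48 × 3900 = 187200 frames; B emits 50 × 3900 = 195000.
Difference = 7800 frames; B is ahead of A.

7800 frames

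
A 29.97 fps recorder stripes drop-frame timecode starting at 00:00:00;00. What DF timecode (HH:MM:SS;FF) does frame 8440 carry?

Each 10-minute DF block holds 10 × 60 × 30 − 9 × 2 = 17982 frames. 8440 ÷ 17982 → 0 full blocks, remainder 8440.
Within the partial block the first minute is 1800 frames and each further minute 1798, so 4 further minute boundaries passed. Total skipped labels = 18 × 0 + 2 × 4 = 8.
Non-drop label index = 8440 + 8 = 8448; at 30 labels/s that is 00:04:41:18, i.e. DF 00:04:41;18.

00:04:41;18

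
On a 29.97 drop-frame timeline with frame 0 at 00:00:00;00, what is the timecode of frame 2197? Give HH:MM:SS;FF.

00:01:13;09

Ten DF minutes hold 17982 frames, so frame 2197 lies in block 0 (frames 0–17981) with 2197 frames into that block.
The block's first minute is 1800 frames and the rest 1798 each; 2197 frames reaches minute 1, so 0 × 18 + 1 × 2 = 2 labels have been skipped so far.
Adding those back, label number 2197 + 2 = 2199 at 30 labels/s is 73 s + 9 f = 0 h 1 min 13 s frame 9, i.e. 00:01:13;09.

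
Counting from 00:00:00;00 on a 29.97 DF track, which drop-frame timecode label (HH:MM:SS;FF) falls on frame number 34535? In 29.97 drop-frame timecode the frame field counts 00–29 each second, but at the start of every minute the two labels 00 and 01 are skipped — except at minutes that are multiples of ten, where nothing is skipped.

Ten DF minutes hold 17982 frames, so frame 34535 lies in block 1 (frames 17982–35963) with 16553 frames into that block.
The block's first minute is 1800 frames and the rest 1798 each; 16553 frames reaches minute 9, so 1 × 18 + 9 × 2 = 36 labels have been skipped so far.
Adding those back, label number 34535 + 36 = 34571 at 30 labels/s is 1152 s + 11 f = 0 h 19 min 12 s frame 11, i.e. 00:19:12;11.

00:19:12;11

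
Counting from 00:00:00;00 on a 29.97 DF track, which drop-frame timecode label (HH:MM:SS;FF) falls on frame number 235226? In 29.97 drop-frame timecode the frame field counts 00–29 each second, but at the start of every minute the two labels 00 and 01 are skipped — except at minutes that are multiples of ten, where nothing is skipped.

Ten DF minutes hold 17982 frames, so frame 235226 lies in block 13 (frames 233766–251747) with 1460 frames into that block.
The block's first minute is 1800 frames and the rest 1798 each; 1460 frames reaches minute 0, so 13 × 18 + 0 × 2 = 234 labels have been skipped so far.
Adding those back, label number 235226 + 234 = 235460 at 30 labels/s is 7848 s + 20 f = 2 h 10 min 48 s frame 20, i.e. 02:10:48;20.

02:10:48;20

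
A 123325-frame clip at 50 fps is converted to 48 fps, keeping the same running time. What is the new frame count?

Target frames = source frames × (target rate / source rate) = 123325 × (48)/(50) = 123325 × 24/25 = 118392.

118392 frames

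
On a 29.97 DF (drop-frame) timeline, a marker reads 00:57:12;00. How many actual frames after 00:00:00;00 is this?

102856

Complete 10-minute blocks: 5, each 17982 frames → 89910.
Remaining 7 whole minutes in the current block: 1800 + 6 × 1798 = 12588 frames.
Within the current minute: 12 × 30 + 0 − 2 = 358 (labels ;00/;01 skipped at this minute). Total = 89910 + 12588 + 358 = 102856.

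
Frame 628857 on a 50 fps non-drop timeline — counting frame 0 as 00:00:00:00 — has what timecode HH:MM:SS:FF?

628857 ÷ 50 = 12577 full seconds, remainder 7 frames.
12577 s = 3 h 29 min 37 s.
Timecode: 03:29:37:07.

03:29:37:07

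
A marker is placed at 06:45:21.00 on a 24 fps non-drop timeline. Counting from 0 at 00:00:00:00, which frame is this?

Total seconds to the label: (6 × 3600 + 45 × 60 + 21) = 24321.
Frame index = 24321 × 24 + 0 = 583704.

frame 583704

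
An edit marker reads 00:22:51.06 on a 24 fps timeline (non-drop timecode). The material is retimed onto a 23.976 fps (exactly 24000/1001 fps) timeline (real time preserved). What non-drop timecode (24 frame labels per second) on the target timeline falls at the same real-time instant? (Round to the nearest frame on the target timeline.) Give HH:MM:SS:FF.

Source frame index: (0×3600 + 22×60 + 51) × 24 + 6 = 32910.
Real time: 32910 / (24) = 5485/4 s.
Target frame: (5485/4) × (24000/1001) = 32910000/1001 ≈ 32877.123 → 32877.
At 24 labels/s: frame 32877 → 00:22:49:21.

00:22:49:21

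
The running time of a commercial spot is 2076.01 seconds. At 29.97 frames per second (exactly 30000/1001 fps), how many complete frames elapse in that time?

Frames = 2076.01 × 30000/1001 = 62280300/1001 ≈ 62218.0819.
Complete frames: 62218.

62218 frames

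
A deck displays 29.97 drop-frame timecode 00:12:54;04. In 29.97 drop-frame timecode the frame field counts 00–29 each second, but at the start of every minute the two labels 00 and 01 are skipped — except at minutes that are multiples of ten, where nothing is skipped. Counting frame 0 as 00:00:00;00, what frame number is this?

Complete 10-minute blocks: 1, each 17982 frames → 17982.
Remaining 2 whole minutes in the current block: 1800 + 1 × 1798 = 3598 frames.
Within the current minute: 54 × 30 + 4 − 2 = 1622 (labels ;00/;01 skipped at this minute). Total = 17982 + 3598 + 1622 = 23202.

23202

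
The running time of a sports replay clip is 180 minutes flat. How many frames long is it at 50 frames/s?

180 min = 10800 s.
Frames = 10800 × 50 = 540000.

540000 frames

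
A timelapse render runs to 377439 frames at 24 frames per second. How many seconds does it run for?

15726.625 seconds

Running time = 377439 / (24) = 15726.625 s.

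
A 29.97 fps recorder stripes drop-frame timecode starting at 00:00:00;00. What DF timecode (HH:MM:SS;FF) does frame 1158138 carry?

Ten DF minutes hold 17982 frames, so frame 1158138 lies in block 64 (frames 1150848–1168829) with 7290 frames into that block.
The block's first minute is 1800 frames and the rest 1798 each; 7290 frames reaches minute 4, so 64 × 18 + 4 × 2 = 1160 labels have been skipped so far.
Adding those back, label number 1158138 + 1160 = 1159298 at 30 labels/s is 38643 s + 8 f = 10 h 44 min 3 s frame 8, i.e. 10:44:03;08.

10:44:03;08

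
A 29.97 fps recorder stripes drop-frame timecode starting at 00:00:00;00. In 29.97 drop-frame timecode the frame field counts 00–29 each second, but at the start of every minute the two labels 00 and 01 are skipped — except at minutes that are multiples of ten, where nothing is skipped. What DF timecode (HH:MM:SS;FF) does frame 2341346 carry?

21:42:03;00

Ten DF minutes hold 17982 frames, so frame 2341346 lies in block 130 (frames 2337660–2355641) with 3686 frames into that block.
The block's first minute is 1800 frames and the rest 1798 each; 3686 frames reaches minute 2, so 130 × 18 + 2 × 2 = 2344 labels have been skipped so far.
Adding those back, label number 2341346 + 2344 = 2343690 at 30 labels/s is 78123 s + 0 f = 21 h 42 min 3 s frame 0, i.e. 21:42:03;00.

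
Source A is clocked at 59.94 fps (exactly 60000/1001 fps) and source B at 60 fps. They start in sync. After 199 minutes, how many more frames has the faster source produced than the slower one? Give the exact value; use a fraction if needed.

716400/1001 frames

199 min = 11940 s.
A emits 60000/1001 × 11940 = 716400000/1001 frames; B emits 60 × 11940 = 716400.
Difference = 716400/1001 frames (≈ 715.6843); B is ahead of A.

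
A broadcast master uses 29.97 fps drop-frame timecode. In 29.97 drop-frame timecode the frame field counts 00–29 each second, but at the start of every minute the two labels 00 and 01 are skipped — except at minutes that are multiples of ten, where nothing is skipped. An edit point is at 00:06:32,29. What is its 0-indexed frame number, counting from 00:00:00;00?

11777

As if non-drop at 30 labels/s: (0 × 3600 + 6 × 60 + 32) × 30 + 29 = 11789.
Minute boundaries passed: 6; those not divisible by 10: 6 − 0 = 6; dropped labels = 2 × 6 = 12.
Actual frame index = 11789 − 12 = 11777.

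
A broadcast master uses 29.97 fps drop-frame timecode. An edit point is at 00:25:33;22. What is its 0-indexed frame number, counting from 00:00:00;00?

45966

As if non-drop at 30 labels/s: (0 × 3600 + 25 × 60 + 33) × 30 + 22 = 46012.
Minute boundaries passed: 25; those not divisible by 10: 25 − 2 = 23; dropped labels = 2 × 23 = 46.
Actual frame index = 46012 − 46 = 45966.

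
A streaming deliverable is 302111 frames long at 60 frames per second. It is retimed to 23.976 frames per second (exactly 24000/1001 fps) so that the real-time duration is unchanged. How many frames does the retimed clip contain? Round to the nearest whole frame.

120724 frames

Frames at target rate = 302111 × (24000/1001) / (60) = 120844400/1001 ≈ 120723.676.
Nearest whole frame: 120724.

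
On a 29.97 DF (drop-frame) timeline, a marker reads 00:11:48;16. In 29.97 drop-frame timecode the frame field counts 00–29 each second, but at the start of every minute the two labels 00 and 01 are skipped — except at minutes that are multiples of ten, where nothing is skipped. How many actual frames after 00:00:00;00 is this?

As if non-drop at 30 labels/s: (0 × 3600 + 11 × 60 + 48) × 30 + 16 = 21256.
Minute boundaries passed: 11; those not divisible by 10: 11 − 1 = 10; dropped labels = 2 × 10 = 20.
Actual frame index = 21256 − 20 = 21236.

21236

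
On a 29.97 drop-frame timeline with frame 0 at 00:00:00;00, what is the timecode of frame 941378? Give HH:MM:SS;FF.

08:43:30;20

Ten DF minutes hold 17982 frames, so frame 941378 lies in block 52 (frames 935064–953045) with 6314 frames into that block.
The block's first minute is 1800 frames and the rest 1798 each; 6314 frames reaches minute 3, so 52 × 18 + 3 × 2 = 942 labels have been skipped so far.
Adding those back, label number 941378 + 942 = 942320 at 30 labels/s is 31410 s + 20 f = 8 h 43 min 30 s frame 20, i.e. 08:43:30;20.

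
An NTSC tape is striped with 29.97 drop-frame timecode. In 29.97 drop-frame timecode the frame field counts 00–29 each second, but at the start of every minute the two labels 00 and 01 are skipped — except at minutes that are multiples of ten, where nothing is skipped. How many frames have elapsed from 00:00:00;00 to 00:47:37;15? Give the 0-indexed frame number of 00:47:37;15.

As if non-drop at 30 labels/s: (0 × 3600 + 47 × 60 + 37) × 30 + 15 = 85725.
Minute boundaries passed: 47; those not divisible by 10: 47 − 4 = 43; dropped labels = 2 × 43 = 86.
Actual frame index = 85725 − 86 = 85639.

85639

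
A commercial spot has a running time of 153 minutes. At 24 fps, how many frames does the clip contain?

220320 frames

153 min = 9180 s.
Frames = 9180 × 24 = 220320.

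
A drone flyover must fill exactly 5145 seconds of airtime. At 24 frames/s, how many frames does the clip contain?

Frames = 5145 × 24 = 123480.

123480 frames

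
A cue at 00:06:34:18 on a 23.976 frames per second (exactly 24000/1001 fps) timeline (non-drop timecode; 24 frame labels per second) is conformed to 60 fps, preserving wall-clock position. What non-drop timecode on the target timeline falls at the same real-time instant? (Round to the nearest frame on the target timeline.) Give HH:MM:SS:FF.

Source frame index: (0×3600 + 6×60 + 34) × 24 + 18 = 9474.
Real time: 9474 / (24000/1001) = 1580579/4000 s.
Target frame: (1580579/4000) × (60) = 4741737/200 ≈ 23708.685 → 23709.
At 60 labels/s: frame 23709 → 00:06:35:09.

00:06:35:09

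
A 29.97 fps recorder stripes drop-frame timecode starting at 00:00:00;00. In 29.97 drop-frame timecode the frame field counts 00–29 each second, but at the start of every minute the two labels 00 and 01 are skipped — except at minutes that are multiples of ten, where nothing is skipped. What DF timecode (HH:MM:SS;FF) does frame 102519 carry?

00:57:00;23

Ten DF minutes hold 17982 frames, so frame 102519 lies in block 5 (frames 89910–107891) with 12609 frames into that block.
The block's first minute is 1800 frames and the rest 1798 each; 12609 frames reaches minute 7, so 5 × 18 + 7 × 2 = 104 labels have been skipped so far.
Adding those back, label number 102519 + 104 = 102623 at 30 labels/s is 3420 s + 23 f = 0 h 57 min 0 s frame 23, i.e. 00:57:00;23.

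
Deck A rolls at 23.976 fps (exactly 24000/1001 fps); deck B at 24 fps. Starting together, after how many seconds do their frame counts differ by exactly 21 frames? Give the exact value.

The gap grows by |24 − 24000/1001| = 24/1001 frames per second.
Time for a 21-frame gap: 21 ÷ (24/1001) = 875.875 s.

875.875 seconds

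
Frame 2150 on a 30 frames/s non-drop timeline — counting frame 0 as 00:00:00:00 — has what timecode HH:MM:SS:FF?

00:01:11:20

2150 ÷ 30 = 71 full seconds, remainder 20 frames.
71 s = 0 h 1 min 11 s.
Timecode: 00:01:11:20.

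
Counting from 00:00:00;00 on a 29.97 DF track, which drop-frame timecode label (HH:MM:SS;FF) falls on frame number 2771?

Ten DF minutes hold 17982 frames, so frame 2771 lies in block 0 (frames 0–17981) with 2771 frames into that block.
The block's first minute is 1800 frames and the rest 1798 each; 2771 frames reaches minute 1, so 0 × 18 + 1 × 2 = 2 labels have been skipped so far.
Adding those back, label number 2771 + 2 = 2773 at 30 labels/s is 92 s + 13 f = 0 h 1 min 32 s frame 13, i.e. 00:01:32;13.

00:01:32;13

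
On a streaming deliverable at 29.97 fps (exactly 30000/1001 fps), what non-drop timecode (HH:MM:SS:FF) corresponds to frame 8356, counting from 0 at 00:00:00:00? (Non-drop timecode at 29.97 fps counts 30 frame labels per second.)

00:04:38:16

8356 ÷ 30 = 278 full seconds, remainder 16 frames.
278 s = 0 h 4 min 38 s.
Timecode: 00:04:38:16.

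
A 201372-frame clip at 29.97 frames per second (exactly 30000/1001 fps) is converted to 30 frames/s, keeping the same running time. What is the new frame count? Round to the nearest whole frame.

201573 frames

Frames at target rate = 201372 × (30) / (30000/1001) = 50393343/250 ≈ 201573.372.
Nearest whole frame: 201573.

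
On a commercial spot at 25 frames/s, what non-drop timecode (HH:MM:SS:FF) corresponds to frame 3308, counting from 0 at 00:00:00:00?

3308 ÷ 25 = 132 full seconds, remainder 8 frames.
132 s = 0 h 2 min 12 s.
Timecode: 00:02:12:08.

00:02:12:08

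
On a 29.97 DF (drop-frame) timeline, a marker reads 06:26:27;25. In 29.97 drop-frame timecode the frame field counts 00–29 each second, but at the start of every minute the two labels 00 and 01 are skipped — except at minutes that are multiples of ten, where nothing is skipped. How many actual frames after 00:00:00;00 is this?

As if non-drop at 30 labels/s: (6 × 3600 + 26 × 60 + 27) × 30 + 25 = 695635.
Minute boundaries passed: 386; those not divisible by 10: 386 − 38 = 348; dropped labels = 2 × 348 = 696.
Actual frame index = 695635 − 696 = 694939.

694939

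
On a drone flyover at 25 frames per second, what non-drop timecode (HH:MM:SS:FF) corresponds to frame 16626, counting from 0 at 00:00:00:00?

16626 ÷ 25 = 665 full seconds, remainder 1 frame.
665 s = 0 h 11 min 5 s.
Timecode: 00:11:05:01.

00:11:05:01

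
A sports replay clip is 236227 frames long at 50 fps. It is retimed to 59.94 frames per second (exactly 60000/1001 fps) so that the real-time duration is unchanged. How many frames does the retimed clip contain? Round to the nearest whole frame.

Frames at target rate = 236227 × (60000/1001) / (50) = 283472400/1001 ≈ 283189.211.
Nearest whole frame: 283189.

283189 frames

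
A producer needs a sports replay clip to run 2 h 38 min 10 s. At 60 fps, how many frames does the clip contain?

2 h 38 min 10 s = 9490 s.
Frames = 9490 × 60 = 569400.

569400 frames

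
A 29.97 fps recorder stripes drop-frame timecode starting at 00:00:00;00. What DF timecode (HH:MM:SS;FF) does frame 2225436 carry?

20:37:35;14

Each 10-minute DF block holds 10 × 60 × 30 − 9 × 2 = 17982 frames. 2225436 ÷ 17982 → 123 full blocks, remainder 13650.
Within the partial block the first minute is 1800 frames and each further minute 1798, so 7 further minute boundaries passed. Total skipped labels = 18 × 123 + 2 × 7 = 2228.
Non-drop label index = 2225436 + 2228 = 2227664; at 30 labels/s that is 20:37:35:14, i.e. DF 20:37:35;14.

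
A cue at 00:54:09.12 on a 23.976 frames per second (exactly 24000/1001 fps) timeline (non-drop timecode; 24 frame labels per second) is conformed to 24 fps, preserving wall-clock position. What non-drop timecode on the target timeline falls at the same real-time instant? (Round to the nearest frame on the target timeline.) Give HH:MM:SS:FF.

Source frame index: (0×3600 + 54×60 + 9) × 24 + 12 = 77988.
Real time: 77988 / (24000/1001) = 6505499/2000 s.
Target frame: (6505499/2000) × (24) = 19516497/250 ≈ 78065.988 → 78066.
At 24 labels/s: frame 78066 → 00:54:12:18.

00:54:12:18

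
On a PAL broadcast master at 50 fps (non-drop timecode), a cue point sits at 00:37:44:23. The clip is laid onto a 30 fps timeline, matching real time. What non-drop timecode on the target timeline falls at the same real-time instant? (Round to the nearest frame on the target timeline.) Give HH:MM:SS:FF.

Source frame index: (0×3600 + 37×60 + 44) × 50 + 23 = 113223.
Real time: 113223 / (50) = 113223/50 s.
Target frame: (113223/50) × (30) = 339669/5 ≈ 67933.800 → 67934.
At 30 labels/s: frame 67934 → 00:37:44:14.

00:37:44:14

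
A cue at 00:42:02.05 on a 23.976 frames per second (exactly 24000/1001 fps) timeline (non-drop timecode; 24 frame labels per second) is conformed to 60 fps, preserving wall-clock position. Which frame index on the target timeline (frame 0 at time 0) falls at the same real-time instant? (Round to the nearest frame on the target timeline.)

frame 151484

Source frame index: (0×3600 + 42×60 + 2) × 24 + 5 = 60533.
Real time: 60533 / (24000/1001) = 60593533/24000 s.
Target frame: (60593533/24000) × (60) = 60593533/400 ≈ 151483.832 → 151484.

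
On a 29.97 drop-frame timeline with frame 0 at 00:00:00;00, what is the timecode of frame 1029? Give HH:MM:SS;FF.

00:00:34;09

Ten DF minutes hold 17982 frames, so frame 1029 lies in block 0 (frames 0–17981) with 1029 frames into that block.
The block's first minute is 1800 frames and the rest 1798 each; 1029 frames reaches minute 0, so 0 × 18 + 0 × 2 = 0 labels have been skipped so far.
Adding those back, label number 1029 + 0 = 1029 at 30 labels/s is 34 s + 9 f = 0 h 0 min 34 s frame 9, i.e. 00:00:34;09.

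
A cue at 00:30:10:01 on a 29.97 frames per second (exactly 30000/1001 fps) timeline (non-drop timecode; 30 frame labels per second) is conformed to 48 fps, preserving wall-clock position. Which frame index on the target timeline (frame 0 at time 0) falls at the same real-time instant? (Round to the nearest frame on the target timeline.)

frame 86968

Source frame index: (0×3600 + 30×60 + 10) × 30 + 1 = 54301.
Real time: 54301 / (30000/1001) = 54355301/30000 s.
Target frame: (54355301/30000) × (48) = 54355301/625 ≈ 86968.482 → 86968.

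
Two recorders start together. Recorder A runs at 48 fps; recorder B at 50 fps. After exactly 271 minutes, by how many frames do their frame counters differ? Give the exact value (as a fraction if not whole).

271 min = 16260 s.
A emits 48 × 16260 = 780480 frames; B emits 50 × 16260 = 813000.
Difference = 32520 frames; B is ahead of A.

32520 frames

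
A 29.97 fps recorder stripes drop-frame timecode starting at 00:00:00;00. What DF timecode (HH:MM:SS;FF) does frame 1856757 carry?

17:12:33;25

Ten DF minutes hold 17982 frames, so frame 1856757 lies in block 103 (frames 1852146–1870127) with 4611 frames into that block.
The block's first minute is 1800 frames and the rest 1798 each; 4611 frames reaches minute 2, so 103 × 18 + 2 × 2 = 1858 labels have been skipped so far.
Adding those back, label number 1856757 + 1858 = 1858615 at 30 labels/s is 61953 s + 25 f = 17 h 12 min 33 s frame 25, i.e. 17:12:33;25.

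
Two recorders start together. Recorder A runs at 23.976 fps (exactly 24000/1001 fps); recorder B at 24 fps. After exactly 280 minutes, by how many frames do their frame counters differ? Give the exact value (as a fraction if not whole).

280 min = 16800 s.
A emits 24000/1001 × 16800 = 57600000/143 frames; B emits 24 × 16800 = 403200.
Difference = 57600/143 frames (≈ 402.7972); B is ahead of A.

57600/143 frames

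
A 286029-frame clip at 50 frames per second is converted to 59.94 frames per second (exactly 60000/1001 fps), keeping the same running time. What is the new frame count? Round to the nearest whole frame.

Frames at target rate = 286029 × (60000/1001) / (50) = 343234800/1001 ≈ 342891.908.
Nearest whole frame: 342892.

342892 frames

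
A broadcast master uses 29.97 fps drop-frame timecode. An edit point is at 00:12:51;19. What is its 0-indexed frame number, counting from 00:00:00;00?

As if non-drop at 30 labels/s: (0 × 3600 + 12 × 60 + 51) × 30 + 19 = 23149.
Minute boundaries passed: 12; those not divisible by 10: 12 − 1 = 11; dropped labels = 2 × 11 = 22.
Actual frame index = 23149 − 22 = 23127.

23127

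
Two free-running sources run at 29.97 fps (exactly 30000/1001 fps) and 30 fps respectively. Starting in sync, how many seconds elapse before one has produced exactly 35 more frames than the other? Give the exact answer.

7007/6 seconds

The gap grows by |30 − 30000/1001| = 30/1001 frames per second.
Time for a 35-frame gap: 35 ÷ (30/1001) = 7007/6 s.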